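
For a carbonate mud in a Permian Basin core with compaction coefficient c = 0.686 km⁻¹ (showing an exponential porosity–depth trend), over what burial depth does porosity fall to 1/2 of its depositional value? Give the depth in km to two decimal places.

1.01 km

n/n₀ = 1/2 ⇒ exp(−c·d) = 1/2 ⇒ d = ln(2) / c
d = 0.6931 / 0.686 = 1.010 km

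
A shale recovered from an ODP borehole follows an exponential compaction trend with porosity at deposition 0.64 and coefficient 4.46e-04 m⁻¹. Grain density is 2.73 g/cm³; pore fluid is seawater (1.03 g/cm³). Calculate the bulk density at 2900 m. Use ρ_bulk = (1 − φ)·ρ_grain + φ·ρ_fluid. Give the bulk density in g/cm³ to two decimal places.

Working in km (1 km = 1000 m; β in km⁻¹ = β in m⁻¹ × 1000):
Porosity at depth: φ = 0.64·exp(−0.446×2.9) = 0.64×0.2743 = 0.1756
Bulk density: ρ_b = (1−φ)ρ_g + φ·ρ_f = 0.8244×2.73 + 0.1756×1.03
       = 2.251 + 0.181 = 2.432 g/cm³

2.43 g/cm³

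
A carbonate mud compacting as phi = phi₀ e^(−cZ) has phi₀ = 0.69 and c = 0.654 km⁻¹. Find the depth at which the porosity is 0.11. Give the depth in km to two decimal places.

2.81 km

Invert Athy's law: Z = ln(phi₀/phi) / c
Z = ln(0.69/0.11) / 0.654 = ln(6.273) / 0.654 = 1.8362 / 0.654 = 2.808 km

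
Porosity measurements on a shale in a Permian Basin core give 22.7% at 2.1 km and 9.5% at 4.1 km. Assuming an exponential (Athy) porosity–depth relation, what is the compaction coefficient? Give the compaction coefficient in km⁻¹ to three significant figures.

0.436 km⁻¹

Athy: n(Z) = n₀ e^(−kZ) ⇒ n₁/n₂ = e^{k(Z₂−Z₁)} ⇒ k = ln(n₁/n₂)/(Z₂−Z₁)
k = ln(0.227/0.095) / (4.1 − 2.1) = ln(2.389) / 2 = 0.8711 / 2 = 0.4355 km⁻¹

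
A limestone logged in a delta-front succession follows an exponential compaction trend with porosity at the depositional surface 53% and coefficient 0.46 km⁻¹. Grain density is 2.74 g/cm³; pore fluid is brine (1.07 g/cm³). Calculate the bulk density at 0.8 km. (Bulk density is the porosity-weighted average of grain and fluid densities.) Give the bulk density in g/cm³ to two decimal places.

Porosity at depth: phi = 0.53·exp(−0.46×0.8) = 0.53×0.6921 = 0.3668
Bulk density: ρ_b = (1−phi)ρ_g + phi·ρ_f = 0.6332×2.74 + 0.3668×1.07
       = 1.735 + 0.392 = 2.127 g/cm³

2.13 g/cm³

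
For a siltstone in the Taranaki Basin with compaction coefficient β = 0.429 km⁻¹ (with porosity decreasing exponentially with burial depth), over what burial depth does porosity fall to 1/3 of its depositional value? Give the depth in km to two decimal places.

2.56 km

phi/phi₀ = 1/3 ⇒ exp(−β·Z) = 1/3 ⇒ Z = ln(3) / β
Z = 1.0986 / 0.429 = 2.561 km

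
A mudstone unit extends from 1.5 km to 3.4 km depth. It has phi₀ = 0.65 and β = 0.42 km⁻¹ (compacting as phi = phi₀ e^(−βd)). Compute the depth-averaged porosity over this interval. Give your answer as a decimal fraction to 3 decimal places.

0.238

⟨phi⟩ = (1/(d₂−d₁)) ∫ phi₀ e^(−βd) dd = phi₀·(e^(−β·d₁) − e^(−β·d₂)) / (β·(d₂−d₁))
e^(−0.42×1.5) = 0.5326; e^(−0.42×3.4) = 0.2398
⟨phi⟩ = 0.65 × (0.5326 − 0.2398) / (0.42 × 1.9) = 0.65 × 0.3669 = 0.2385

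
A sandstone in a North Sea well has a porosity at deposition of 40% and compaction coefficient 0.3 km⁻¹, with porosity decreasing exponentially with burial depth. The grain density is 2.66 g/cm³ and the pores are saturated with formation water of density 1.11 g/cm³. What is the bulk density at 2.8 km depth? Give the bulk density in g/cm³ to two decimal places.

2.39 g/cm³

Porosity at depth: n = 0.4·exp(−0.3×2.8) = 0.4×0.4317 = 0.1727
Bulk density: ρ_b = (1−n)ρ_g + n·ρ_f = 0.8273×2.66 + 0.1727×1.11
       = 2.201 + 0.192 = 2.392 g/cm³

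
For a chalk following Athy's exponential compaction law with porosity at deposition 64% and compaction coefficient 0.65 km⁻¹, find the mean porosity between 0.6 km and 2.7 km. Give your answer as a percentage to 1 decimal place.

⟨phi⟩ = (1/(d₂−d₁)) ∫ phi₀ e^(−cd) dd = phi₀·(e^(−c·d₁) − e^(−c·d₂)) / (c·(d₂−d₁))
e^(−0.65×0.6) = 0.6771; e^(−0.65×2.7) = 0.1729
⟨phi⟩ = 0.64 × (0.6771 − 0.1729) / (0.65 × 2.1) = 0.64 × 0.3693 = 0.2364

23.6%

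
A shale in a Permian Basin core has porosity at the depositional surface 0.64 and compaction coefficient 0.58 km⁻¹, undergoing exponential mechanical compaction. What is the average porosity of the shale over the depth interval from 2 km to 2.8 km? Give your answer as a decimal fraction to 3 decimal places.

⟨φ⟩ = (1/(z₂−z₁)) ∫ φ₀ e^(−βz) dz = φ₀·(e^(−β·z₁) − e^(−β·z₂)) / (β·(z₂−z₁))
e^(−0.58×2) = 0.3135; e^(−0.58×2.8) = 0.1971
⟨φ⟩ = 0.64 × (0.3135 − 0.1971) / (0.58 × 0.8) = 0.64 × 0.2508 = 0.1605

0.161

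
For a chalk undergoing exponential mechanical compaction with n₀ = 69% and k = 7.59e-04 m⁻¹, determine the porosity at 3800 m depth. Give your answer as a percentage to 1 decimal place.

Working in km (1 km = 1000 m; k in km⁻¹ = k in m⁻¹ × 1000):
n = n₀·exp(−k·z) = 0.69 × exp(−0.759 × 3.8) = 0.69 × exp(−2.884)
  = 0.69 × 0.0559 = 0.0386

3.9%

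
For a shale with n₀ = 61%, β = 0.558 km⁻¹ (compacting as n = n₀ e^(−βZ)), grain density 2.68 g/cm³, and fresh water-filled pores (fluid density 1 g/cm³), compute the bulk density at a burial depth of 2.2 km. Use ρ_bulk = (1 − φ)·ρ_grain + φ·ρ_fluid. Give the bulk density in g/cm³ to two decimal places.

2.38 g/cm³

Porosity at depth: n = 0.61·exp(−0.558×2.2) = 0.61×0.2930 = 0.1787
Bulk density: ρ_b = (1−n)ρ_g + n·ρ_f = 0.8213×2.68 + 0.1787×1
       = 2.201 + 0.179 = 2.380 g/cm³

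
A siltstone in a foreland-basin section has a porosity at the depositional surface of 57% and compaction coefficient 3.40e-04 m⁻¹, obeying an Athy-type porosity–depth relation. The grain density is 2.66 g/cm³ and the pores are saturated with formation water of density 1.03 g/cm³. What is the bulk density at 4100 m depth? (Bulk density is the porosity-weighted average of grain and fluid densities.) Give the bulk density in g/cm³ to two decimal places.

2.43 g/cm³

Working in km (1 km = 1000 m; c in km⁻¹ = c in m⁻¹ × 1000):
Porosity at depth: n = 0.57·exp(−0.34×4.1) = 0.57×0.2481 = 0.1414
Bulk density: ρ_b = (1−n)ρ_g + n·ρ_f = 0.8586×2.66 + 0.1414×1.03
       = 2.284 + 0.146 = 2.430 g/cm³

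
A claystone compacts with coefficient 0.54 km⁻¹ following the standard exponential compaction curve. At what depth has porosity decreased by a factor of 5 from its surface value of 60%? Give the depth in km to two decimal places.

phi/phi₀ = 1/5 ⇒ exp(−β·z) = 1/5 ⇒ z = ln(5) / β
z = 1.6094 / 0.54 = 2.980 km

2.98 km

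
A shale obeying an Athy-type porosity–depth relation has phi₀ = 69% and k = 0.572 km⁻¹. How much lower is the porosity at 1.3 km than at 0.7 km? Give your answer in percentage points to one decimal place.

phi(0.7) = 0.69·e^(−0.572×0.7) = 0.4623
phi(1.3) = 0.69·e^(−0.572×1.3) = 0.3280
Δphi = 0.4623 − 0.3280 = 0.1343

13.4 percentage points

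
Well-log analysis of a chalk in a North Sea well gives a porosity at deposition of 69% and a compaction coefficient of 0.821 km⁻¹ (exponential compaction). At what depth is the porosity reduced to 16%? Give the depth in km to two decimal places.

Invert Athy's law: Z = ln(φ₀/φ) / β
Z = ln(0.69/0.16) / 0.821 = ln(4.312) / 0.821 = 1.4615 / 0.821 = 1.780 km

1.78 km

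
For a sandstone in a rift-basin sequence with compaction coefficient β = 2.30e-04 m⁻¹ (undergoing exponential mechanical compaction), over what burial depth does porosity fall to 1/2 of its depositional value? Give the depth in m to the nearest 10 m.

3010 m

Working in km (1 km = 1000 m; β in km⁻¹ = β in m⁻¹ × 1000):
phi/phi₀ = 1/2 ⇒ exp(−β·d) = 1/2 ⇒ d = ln(2) / β
d = 0.6931 / 0.23 = 3.014 km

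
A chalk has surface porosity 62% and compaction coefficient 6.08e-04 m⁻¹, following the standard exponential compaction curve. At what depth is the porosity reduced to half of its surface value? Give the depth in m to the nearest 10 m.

Working in km (1 km = 1000 m; β in km⁻¹ = β in m⁻¹ × 1000):
phi/phi₀ = 1/2 ⇒ exp(−β·Z) = 1/2 ⇒ Z = ln(2) / β
Z = 0.6931 / 0.608 = 1.140 km

1140 m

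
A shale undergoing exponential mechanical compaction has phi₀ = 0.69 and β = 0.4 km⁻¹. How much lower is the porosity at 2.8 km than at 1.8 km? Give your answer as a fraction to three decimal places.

phi(1.8) = 0.69·e^(−0.4×1.8) = 0.3359
phi(2.8) = 0.69·e^(−0.4×2.8) = 0.2251
Δphi = 0.3359 − 0.2251 = 0.1107

0.111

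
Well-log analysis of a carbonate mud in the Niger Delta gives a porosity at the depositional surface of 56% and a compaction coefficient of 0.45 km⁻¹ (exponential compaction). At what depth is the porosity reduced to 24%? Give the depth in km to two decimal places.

1.88 km

Invert Athy's law: z = ln(φ₀/φ) / β
z = ln(0.56/0.24) / 0.45 = ln(2.333) / 0.45 = 0.8473 / 0.45 = 1.883 km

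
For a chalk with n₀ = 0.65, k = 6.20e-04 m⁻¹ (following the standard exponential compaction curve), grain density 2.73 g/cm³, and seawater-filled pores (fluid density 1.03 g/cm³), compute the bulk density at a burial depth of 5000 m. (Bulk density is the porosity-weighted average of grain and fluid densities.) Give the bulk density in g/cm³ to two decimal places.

Working in km (1 km = 1000 m; k in km⁻¹ = k in m⁻¹ × 1000):
Porosity at depth: n = 0.65·exp(−0.62×5) = 0.65×0.0450 = 0.0293
Bulk density: ρ_b = (1−n)ρ_g + n·ρ_f = 0.9707×2.73 + 0.0293×1.03
       = 2.650 + 0.030 = 2.680 g/cm³

2.68 g/cm³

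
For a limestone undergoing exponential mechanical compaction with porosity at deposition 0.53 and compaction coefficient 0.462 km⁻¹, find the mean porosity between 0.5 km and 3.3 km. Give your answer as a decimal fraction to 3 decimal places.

⟨n⟩ = (1/(Z₂−Z₁)) ∫ n₀ e^(−cZ) dZ = n₀·(e^(−c·Z₁) − e^(−c·Z₂)) / (c·(Z₂−Z₁))
e^(−0.462×0.5) = 0.7937; e^(−0.462×3.3) = 0.2177
⟨n⟩ = 0.53 × (0.7937 − 0.2177) / (0.462 × 2.8) = 0.53 × 0.4453 = 0.2360

0.236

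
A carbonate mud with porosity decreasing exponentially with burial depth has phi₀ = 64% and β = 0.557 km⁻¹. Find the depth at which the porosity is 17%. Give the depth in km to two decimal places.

2.38 km

Invert Athy's law: d = ln(phi₀/phi) / β
d = ln(0.64/0.17) / 0.557 = ln(3.765) / 0.557 = 1.3257 / 0.557 = 2.380 km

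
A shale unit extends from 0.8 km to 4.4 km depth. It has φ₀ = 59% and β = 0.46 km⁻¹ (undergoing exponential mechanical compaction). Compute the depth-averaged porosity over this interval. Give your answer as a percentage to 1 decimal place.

20.0%

⟨φ⟩ = (1/(z₂−z₁)) ∫ φ₀ e^(−βz) dz = φ₀·(e^(−β·z₁) − e^(−β·z₂)) / (β·(z₂−z₁))
e^(−0.46×0.8) = 0.6921; e^(−0.46×4.4) = 0.1321
⟨φ⟩ = 0.59 × (0.6921 − 0.1321) / (0.46 × 3.6) = 0.59 × 0.3382 = 0.1995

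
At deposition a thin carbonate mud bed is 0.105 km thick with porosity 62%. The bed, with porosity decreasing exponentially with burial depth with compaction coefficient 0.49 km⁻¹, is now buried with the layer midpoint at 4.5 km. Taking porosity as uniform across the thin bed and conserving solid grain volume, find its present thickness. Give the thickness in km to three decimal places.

Porosity at 4.5 km: n = 0.62·exp(−0.49×4.5) = 0.0684
Solid-volume conservation: h(1−n) = h₀(1−n₀) ⇒ h = h₀·(1−n₀)/(1−n)
h = 0.105 × (1 − 0.62)/(1 − 0.0684) = 0.105 × 0.4079 = 0.0428 km

0.043 km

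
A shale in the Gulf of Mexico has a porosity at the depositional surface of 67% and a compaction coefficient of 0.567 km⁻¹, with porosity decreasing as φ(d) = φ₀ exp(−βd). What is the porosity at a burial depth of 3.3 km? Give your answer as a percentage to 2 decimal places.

10.31%

φ = φ₀·exp(−β·d) = 0.67 × exp(−0.567 × 3.3) = 0.67 × exp(−1.871)
  = 0.67 × 0.1540 = 0.1031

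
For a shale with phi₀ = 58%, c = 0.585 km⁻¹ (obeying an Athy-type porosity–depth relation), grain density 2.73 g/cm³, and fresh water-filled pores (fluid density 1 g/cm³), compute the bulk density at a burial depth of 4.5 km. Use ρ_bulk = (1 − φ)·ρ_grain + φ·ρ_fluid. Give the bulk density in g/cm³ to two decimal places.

Porosity at depth: phi = 0.58·exp(−0.585×4.5) = 0.58×0.0719 = 0.0417
Bulk density: ρ_b = (1−phi)ρ_g + phi·ρ_f = 0.9583×2.73 + 0.0417×1
       = 2.616 + 0.042 = 2.658 g/cm³

2.66 g/cm³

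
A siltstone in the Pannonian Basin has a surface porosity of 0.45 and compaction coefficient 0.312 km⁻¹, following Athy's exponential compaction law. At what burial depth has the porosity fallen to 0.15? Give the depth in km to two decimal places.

Invert Athy's law: d = ln(phi₀/phi) / k
d = ln(0.45/0.15) / 0.312 = ln(3) / 0.312 = 1.0986 / 0.312 = 3.521 km

3.52 km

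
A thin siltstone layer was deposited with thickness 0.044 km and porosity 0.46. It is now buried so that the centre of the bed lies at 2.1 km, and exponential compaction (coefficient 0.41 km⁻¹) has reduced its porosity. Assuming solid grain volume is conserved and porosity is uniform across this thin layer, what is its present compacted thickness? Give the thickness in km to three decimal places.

0.029 km

Porosity at 2.1 km: n = 0.46·exp(−0.41×2.1) = 0.1945
Solid-volume conservation: h(1−n) = h₀(1−n₀) ⇒ h = h₀·(1−n₀)/(1−n)
h = 0.044 × (1 − 0.46)/(1 − 0.1945) = 0.044 × 0.6704 = 0.0295 km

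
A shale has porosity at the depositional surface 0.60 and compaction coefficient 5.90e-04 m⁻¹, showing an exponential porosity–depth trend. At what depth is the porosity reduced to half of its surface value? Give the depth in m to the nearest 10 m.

1170 m

Working in km (1 km = 1000 m; k in km⁻¹ = k in m⁻¹ × 1000):
φ/φ₀ = 1/2 ⇒ exp(−k·Z) = 1/2 ⇒ Z = ln(2) / k
Z = 0.6931 / 0.59 = 1.175 km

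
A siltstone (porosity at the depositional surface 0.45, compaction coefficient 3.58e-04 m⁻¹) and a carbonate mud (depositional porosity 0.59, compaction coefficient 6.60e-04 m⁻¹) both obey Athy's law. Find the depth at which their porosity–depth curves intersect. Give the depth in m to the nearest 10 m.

900 m

Working in km (1 km = 1000 m; β in km⁻¹ = β in m⁻¹ × 1000):
Set φ₀ₐ e^(−βₐz) = φ₀ᵦ e^(−βᵦz) ⇒ ln(φ₀ₐ/φ₀ᵦ) = (βₐ − βᵦ)·z
z = ln(0.45/0.59) / (0.358 − 0.66) = -0.2709 / -0.302 = 0.897 km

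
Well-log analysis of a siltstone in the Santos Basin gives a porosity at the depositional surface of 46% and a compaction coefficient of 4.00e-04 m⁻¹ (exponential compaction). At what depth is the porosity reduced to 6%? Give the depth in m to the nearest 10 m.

5090 m

Working in km (1 km = 1000 m; k in km⁻¹ = k in m⁻¹ × 1000):
Invert Athy's law: d = ln(φ₀/φ) / k
d = ln(0.46/0.06) / 0.4 = ln(7.667) / 0.4 = 2.0369 / 0.4 = 5.092 km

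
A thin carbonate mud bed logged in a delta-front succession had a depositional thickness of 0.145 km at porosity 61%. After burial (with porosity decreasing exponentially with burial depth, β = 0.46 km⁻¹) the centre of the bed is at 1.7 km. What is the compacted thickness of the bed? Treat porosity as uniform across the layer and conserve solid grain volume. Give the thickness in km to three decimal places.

0.078 km

Porosity at 1.7 km: n = 0.61·exp(−0.46×1.7) = 0.2791
Solid-volume conservation: h(1−n) = h₀(1−n₀) ⇒ h = h₀·(1−n₀)/(1−n)
h = 0.145 × (1 − 0.61)/(1 − 0.2791) = 0.145 × 0.5410 = 0.0784 km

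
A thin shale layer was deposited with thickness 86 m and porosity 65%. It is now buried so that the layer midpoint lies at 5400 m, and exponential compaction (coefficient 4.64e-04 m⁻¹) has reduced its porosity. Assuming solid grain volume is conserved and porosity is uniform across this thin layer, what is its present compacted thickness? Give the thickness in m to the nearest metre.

Working in km (1 km = 1000 m; k in km⁻¹ = k in m⁻¹ × 1000):
Porosity at 5.4 km: n = 0.65·exp(−0.464×5.4) = 0.0531
Solid-volume conservation: h(1−n) = h₀(1−n₀) ⇒ h = h₀·(1−n₀)/(1−n)
h = 0.086 × (1 − 0.65)/(1 − 0.0531) = 0.086 × 0.3696 = 0.0318 km

32 m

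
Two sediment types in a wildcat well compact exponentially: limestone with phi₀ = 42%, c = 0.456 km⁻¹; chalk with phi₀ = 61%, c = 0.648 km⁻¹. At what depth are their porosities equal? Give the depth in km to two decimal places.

Set phi₀ₐ e^(−cₐZ) = phi₀ᵦ e^(−cᵦZ) ⇒ ln(phi₀ₐ/phi₀ᵦ) = (cₐ − cᵦ)·Z
Z = ln(0.42/0.61) / (0.456 − 0.648) = -0.3732 / -0.192 = 1.944 km

1.94 km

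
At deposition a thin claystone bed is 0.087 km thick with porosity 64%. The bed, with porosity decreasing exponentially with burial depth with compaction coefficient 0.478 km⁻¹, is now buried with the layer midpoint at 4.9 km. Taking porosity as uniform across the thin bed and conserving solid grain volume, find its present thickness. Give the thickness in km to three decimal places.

0.033 km

Porosity at 4.9 km: φ = 0.64·exp(−0.478×4.9) = 0.0615
Solid-volume conservation: h(1−φ) = h₀(1−φ₀) ⇒ h = h₀·(1−φ₀)/(1−φ)
h = 0.087 × (1 − 0.64)/(1 − 0.0615) = 0.087 × 0.3836 = 0.0334 km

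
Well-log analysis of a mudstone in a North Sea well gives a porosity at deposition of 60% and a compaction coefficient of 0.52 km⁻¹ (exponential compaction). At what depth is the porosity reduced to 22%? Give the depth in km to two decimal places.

Invert Athy's law: d = ln(n₀/n) / c
d = ln(0.6/0.22) / 0.52 = ln(2.727) / 0.52 = 1.0033 / 0.52 = 1.929 km

1.93 km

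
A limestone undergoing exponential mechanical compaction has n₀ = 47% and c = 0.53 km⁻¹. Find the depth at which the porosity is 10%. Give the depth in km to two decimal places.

Invert Athy's law: Z = ln(n₀/n) / c
Z = ln(0.47/0.1) / 0.53 = ln(4.7) / 0.53 = 1.5476 / 0.53 = 2.920 km

2.92 km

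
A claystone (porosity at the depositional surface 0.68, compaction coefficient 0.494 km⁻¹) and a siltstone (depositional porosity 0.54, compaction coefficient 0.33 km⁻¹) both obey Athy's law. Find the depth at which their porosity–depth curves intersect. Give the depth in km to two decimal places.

1.41 km

Set φ₀ₐ e^(−kₐd) = φ₀ᵦ e^(−kᵦd) ⇒ ln(φ₀ₐ/φ₀ᵦ) = (kₐ − kᵦ)·d
d = ln(0.68/0.54) / (0.494 − 0.33) = 0.2305 / 0.164 = 1.406 km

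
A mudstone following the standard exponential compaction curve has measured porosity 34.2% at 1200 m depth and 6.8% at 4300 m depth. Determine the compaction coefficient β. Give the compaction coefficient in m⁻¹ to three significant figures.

0.000521 m⁻¹

Working in km (1 km = 1000 m; β in km⁻¹ = β in m⁻¹ × 1000):
Athy: φ(Z) = φ₀ e^(−βZ) ⇒ φ₁/φ₂ = e^{β(Z₂−Z₁)} ⇒ β = ln(φ₁/φ₂)/(Z₂−Z₁)
β = ln(0.342/0.068) / (4.3 − 1.2) = ln(5.029) / 3.1 = 1.6153 / 3.1 = 0.5211 km⁻¹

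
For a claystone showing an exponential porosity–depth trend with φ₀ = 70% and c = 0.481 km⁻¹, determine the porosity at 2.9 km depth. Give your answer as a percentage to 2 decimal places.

φ = φ₀·exp(−c·z) = 0.7 × exp(−0.481 × 2.9) = 0.7 × exp(−1.395)
  = 0.7 × 0.2479 = 0.1735

17.35%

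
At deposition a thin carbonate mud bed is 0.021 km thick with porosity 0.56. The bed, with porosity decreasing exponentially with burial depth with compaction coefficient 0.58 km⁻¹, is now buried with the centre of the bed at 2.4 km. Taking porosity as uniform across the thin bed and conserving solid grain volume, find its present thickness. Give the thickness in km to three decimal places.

0.011 km

Porosity at 2.4 km: phi = 0.56·exp(−0.58×2.4) = 0.1392
Solid-volume conservation: h(1−phi) = h₀(1−phi₀) ⇒ h = h₀·(1−phi₀)/(1−phi)
h = 0.021 × (1 − 0.56)/(1 − 0.1392) = 0.021 × 0.5112 = 0.0107 km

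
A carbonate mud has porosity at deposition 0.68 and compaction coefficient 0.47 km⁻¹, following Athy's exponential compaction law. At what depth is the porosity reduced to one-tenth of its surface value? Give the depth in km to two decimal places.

4.90 km

φ/φ₀ = 1/10 ⇒ exp(−β·d) = 1/10 ⇒ d = ln(10) / β
d = 2.3026 / 0.47 = 4.899 km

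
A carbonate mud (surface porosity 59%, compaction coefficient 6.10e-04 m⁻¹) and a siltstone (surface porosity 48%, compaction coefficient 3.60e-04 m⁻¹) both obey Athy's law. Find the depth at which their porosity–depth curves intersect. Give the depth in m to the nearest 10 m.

830 m

Working in km (1 km = 1000 m; c in km⁻¹ = c in m⁻¹ × 1000):
Set n₀ₐ e^(−cₐz) = n₀ᵦ e^(−cᵦz) ⇒ ln(n₀ₐ/n₀ᵦ) = (cₐ − cᵦ)·z
z = ln(0.59/0.48) / (0.61 − 0.36) = 0.2063 / 0.25 = 0.825 km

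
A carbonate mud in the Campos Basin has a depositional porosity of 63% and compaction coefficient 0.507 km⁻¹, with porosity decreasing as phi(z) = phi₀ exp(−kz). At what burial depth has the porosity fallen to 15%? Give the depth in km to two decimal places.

Invert Athy's law: z = ln(phi₀/phi) / k
z = ln(0.63/0.15) / 0.507 = ln(4.2) / 0.507 = 1.4351 / 0.507 = 2.831 km

2.83 km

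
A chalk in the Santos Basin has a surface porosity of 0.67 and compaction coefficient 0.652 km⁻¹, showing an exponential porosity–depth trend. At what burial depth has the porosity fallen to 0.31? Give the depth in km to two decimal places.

Invert Athy's law: d = ln(φ₀/φ) / k
d = ln(0.67/0.31) / 0.652 = ln(2.161) / 0.652 = 0.7707 / 0.652 = 1.182 km

1.18 km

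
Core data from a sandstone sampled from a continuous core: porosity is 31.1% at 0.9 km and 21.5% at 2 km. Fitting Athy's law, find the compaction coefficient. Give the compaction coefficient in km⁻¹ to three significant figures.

Athy: φ(z) = φ₀ e^(−kz) ⇒ φ₁/φ₂ = e^{k(z₂−z₁)} ⇒ k = ln(φ₁/φ₂)/(z₂−z₁)
k = ln(0.311/0.215) / (2 − 0.9) = ln(1.447) / 1.1 = 0.3692 / 1.1 = 0.3356 km⁻¹

0.336 km⁻¹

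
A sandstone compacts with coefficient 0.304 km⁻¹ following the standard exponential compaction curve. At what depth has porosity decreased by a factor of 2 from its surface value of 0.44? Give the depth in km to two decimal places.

n/n₀ = 1/2 ⇒ exp(−k·z) = 1/2 ⇒ z = ln(2) / k
z = 0.6931 / 0.304 = 2.280 km

2.28 km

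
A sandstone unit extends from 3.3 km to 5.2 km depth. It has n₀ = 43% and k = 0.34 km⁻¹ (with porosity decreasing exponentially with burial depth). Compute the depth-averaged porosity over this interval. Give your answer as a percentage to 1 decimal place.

10.3%

⟨n⟩ = (1/(Z₂−Z₁)) ∫ n₀ e^(−kZ) dZ = n₀·(e^(−k·Z₁) − e^(−k·Z₂)) / (k·(Z₂−Z₁))
e^(−0.34×3.3) = 0.3256; e^(−0.34×5.2) = 0.1707
⟨n⟩ = 0.43 × (0.3256 − 0.1707) / (0.34 × 1.9) = 0.43 × 0.2399 = 0.1031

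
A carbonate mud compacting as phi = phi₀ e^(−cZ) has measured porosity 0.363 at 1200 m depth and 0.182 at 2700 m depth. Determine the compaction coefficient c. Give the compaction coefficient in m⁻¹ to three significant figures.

0.000460 m⁻¹

Working in km (1 km = 1000 m; c in km⁻¹ = c in m⁻¹ × 1000):
Athy: phi(Z) = phi₀ e^(−cZ) ⇒ phi₁/phi₂ = e^{c(Z₂−Z₁)} ⇒ c = ln(phi₁/phi₂)/(Z₂−Z₁)
c = ln(0.363/0.182) / (2.7 − 1.2) = ln(1.995) / 1.5 = 0.6904 / 1.5 = 0.4603 km⁻¹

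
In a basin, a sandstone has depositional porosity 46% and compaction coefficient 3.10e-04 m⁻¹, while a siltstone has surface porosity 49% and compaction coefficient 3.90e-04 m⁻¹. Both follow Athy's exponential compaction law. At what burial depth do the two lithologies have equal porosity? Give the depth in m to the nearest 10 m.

790 m

Working in km (1 km = 1000 m; β in km⁻¹ = β in m⁻¹ × 1000):
Set n₀ₐ e^(−βₐz) = n₀ᵦ e^(−βᵦz) ⇒ ln(n₀ₐ/n₀ᵦ) = (βₐ − βᵦ)·z
z = ln(0.46/0.49) / (0.31 − 0.39) = -0.0632 / -0.08 = 0.790 km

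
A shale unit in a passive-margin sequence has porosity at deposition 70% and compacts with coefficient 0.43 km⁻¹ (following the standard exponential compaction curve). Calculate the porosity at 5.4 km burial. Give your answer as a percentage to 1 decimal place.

phi = phi₀·exp(−β·z) = 0.7 × exp(−0.43 × 5.4) = 0.7 × exp(−2.322)
  = 0.7 × 0.0981 = 0.0687

6.9%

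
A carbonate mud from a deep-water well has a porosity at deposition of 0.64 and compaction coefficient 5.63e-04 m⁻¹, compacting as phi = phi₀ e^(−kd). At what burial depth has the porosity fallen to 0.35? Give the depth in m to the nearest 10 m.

1070 m

Working in km (1 km = 1000 m; k in km⁻¹ = k in m⁻¹ × 1000):
Invert Athy's law: d = ln(phi₀/phi) / k
d = ln(0.64/0.35) / 0.563 = ln(1.829) / 0.563 = 0.6035 / 0.563 = 1.072 km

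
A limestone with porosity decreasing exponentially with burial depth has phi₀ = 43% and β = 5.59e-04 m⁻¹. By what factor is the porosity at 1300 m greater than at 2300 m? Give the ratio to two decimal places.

1.75

Working in km (1 km = 1000 m; β in km⁻¹ = β in m⁻¹ × 1000):
phi(d₁)/phi(d₂) = e^(−β·d₁)/e^(−β·d₂) = e^{β(d₂−d₁)}
= exp(0.559 × 1) = exp(0.559) = 1.7489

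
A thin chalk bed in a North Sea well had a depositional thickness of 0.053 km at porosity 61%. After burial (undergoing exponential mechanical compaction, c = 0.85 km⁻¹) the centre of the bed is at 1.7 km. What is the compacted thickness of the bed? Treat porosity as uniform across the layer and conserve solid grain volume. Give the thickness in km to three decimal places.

0.024 km

Porosity at 1.7 km: φ = 0.61·exp(−0.85×1.7) = 0.1438
Solid-volume conservation: h(1−φ) = h₀(1−φ₀) ⇒ h = h₀·(1−φ₀)/(1−φ)
h = 0.053 × (1 − 0.61)/(1 − 0.1438) = 0.053 × 0.4555 = 0.0241 km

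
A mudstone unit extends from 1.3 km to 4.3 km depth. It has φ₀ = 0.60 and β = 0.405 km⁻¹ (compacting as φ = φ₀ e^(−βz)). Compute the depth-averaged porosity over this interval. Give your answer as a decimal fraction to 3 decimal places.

0.205

⟨φ⟩ = (1/(z₂−z₁)) ∫ φ₀ e^(−βz) dz = φ₀·(e^(−β·z₁) − e^(−β·z₂)) / (β·(z₂−z₁))
e^(−0.405×1.3) = 0.5907; e^(−0.405×4.3) = 0.1753
⟨φ⟩ = 0.6 × (0.5907 − 0.1753) / (0.405 × 3) = 0.6 × 0.3419 = 0.2051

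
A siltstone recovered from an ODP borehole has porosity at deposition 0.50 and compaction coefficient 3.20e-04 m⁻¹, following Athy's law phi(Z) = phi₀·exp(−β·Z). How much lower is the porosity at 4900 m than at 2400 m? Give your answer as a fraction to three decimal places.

Working in km (1 km = 1000 m; β in km⁻¹ = β in m⁻¹ × 1000):
phi(2.4) = 0.5·e^(−0.32×2.4) = 0.2320
phi(4.9) = 0.5·e^(−0.32×4.9) = 0.1042
Δphi = 0.2320 − 0.1042 = 0.1277

0.128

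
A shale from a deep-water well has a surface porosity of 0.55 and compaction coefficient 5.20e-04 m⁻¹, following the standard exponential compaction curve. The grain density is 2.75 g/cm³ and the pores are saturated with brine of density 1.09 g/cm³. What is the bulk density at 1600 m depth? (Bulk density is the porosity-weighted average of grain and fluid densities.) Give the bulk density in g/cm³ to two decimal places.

Working in km (1 km = 1000 m; β in km⁻¹ = β in m⁻¹ × 1000):
Porosity at depth: φ = 0.55·exp(−0.52×1.6) = 0.55×0.4352 = 0.2393
Bulk density: ρ_b = (1−φ)ρ_g + φ·ρ_f = 0.7607×2.75 + 0.2393×1.09
       = 2.092 + 0.261 = 2.353 g/cm³

2.35 g/cm³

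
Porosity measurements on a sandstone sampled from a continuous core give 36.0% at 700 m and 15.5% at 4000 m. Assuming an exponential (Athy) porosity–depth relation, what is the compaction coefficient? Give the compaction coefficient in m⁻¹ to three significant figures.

Working in km (1 km = 1000 m; k in km⁻¹ = k in m⁻¹ × 1000):
Athy: φ(z) = φ₀ e^(−kz) ⇒ φ₁/φ₂ = e^{k(z₂−z₁)} ⇒ k = ln(φ₁/φ₂)/(z₂−z₁)
k = ln(0.36/0.155) / (4 − 0.7) = ln(2.323) / 3.3 = 0.8427 / 3.3 = 0.2554 km⁻¹

0.000255 m⁻¹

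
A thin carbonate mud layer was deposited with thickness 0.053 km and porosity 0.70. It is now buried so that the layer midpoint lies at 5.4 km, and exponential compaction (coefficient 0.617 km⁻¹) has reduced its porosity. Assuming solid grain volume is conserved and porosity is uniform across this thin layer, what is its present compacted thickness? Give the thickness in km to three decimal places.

Porosity at 5.4 km: φ = 0.7·exp(−0.617×5.4) = 0.0250
Solid-volume conservation: h(1−φ) = h₀(1−φ₀) ⇒ h = h₀·(1−φ₀)/(1−φ)
h = 0.053 × (1 − 0.7)/(1 − 0.0250) = 0.053 × 0.3077 = 0.0163 km

0.016 km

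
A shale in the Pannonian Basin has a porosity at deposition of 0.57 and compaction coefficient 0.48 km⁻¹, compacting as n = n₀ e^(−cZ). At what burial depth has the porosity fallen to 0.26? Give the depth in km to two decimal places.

1.64 km

Invert Athy's law: Z = ln(n₀/n) / c
Z = ln(0.57/0.26) / 0.48 = ln(2.192) / 0.48 = 0.7850 / 0.48 = 1.635 km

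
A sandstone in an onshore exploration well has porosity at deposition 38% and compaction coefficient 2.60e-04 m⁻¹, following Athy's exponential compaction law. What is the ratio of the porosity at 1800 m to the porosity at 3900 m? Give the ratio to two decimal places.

1.73

Working in km (1 km = 1000 m; c in km⁻¹ = c in m⁻¹ × 1000):
n(Z₁)/n(Z₂) = e^(−c·Z₁)/e^(−c·Z₂) = e^{c(Z₂−Z₁)}
= exp(0.26 × 2.1) = exp(0.546) = 1.7263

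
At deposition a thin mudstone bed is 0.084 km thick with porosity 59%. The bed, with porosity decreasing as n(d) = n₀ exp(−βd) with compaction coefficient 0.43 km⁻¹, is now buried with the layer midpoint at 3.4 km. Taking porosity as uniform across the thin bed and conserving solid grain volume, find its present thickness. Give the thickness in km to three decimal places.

Porosity at 3.4 km: n = 0.59·exp(−0.43×3.4) = 0.1367
Solid-volume conservation: h(1−n) = h₀(1−n₀) ⇒ h = h₀·(1−n₀)/(1−n)
h = 0.084 × (1 − 0.59)/(1 − 0.1367) = 0.084 × 0.4749 = 0.0399 km

0.040 km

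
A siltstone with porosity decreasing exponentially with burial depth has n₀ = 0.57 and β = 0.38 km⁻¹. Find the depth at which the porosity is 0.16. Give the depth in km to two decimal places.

Invert Athy's law: z = ln(n₀/n) / β
z = ln(0.57/0.16) / 0.38 = ln(3.562) / 0.38 = 1.2705 / 0.38 = 3.343 km

3.34 km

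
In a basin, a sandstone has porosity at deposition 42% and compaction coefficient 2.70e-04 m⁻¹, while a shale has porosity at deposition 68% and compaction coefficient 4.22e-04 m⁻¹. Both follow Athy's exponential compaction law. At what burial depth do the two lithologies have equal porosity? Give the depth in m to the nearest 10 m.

Working in km (1 km = 1000 m; k in km⁻¹ = k in m⁻¹ × 1000):
Set φ₀ₐ e^(−kₐZ) = φ₀ᵦ e^(−kᵦZ) ⇒ ln(φ₀ₐ/φ₀ᵦ) = (kₐ − kᵦ)·Z
Z = ln(0.42/0.68) / (0.27 − 0.422) = -0.4818 / -0.152 = 3.170 km

3170 m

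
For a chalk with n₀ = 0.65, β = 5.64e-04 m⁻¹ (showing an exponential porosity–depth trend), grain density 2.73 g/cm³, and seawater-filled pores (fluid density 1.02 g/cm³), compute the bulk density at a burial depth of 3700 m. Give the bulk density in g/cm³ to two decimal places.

2.59 g/cm³

Working in km (1 km = 1000 m; β in km⁻¹ = β in m⁻¹ × 1000):
Porosity at depth: n = 0.65·exp(−0.564×3.7) = 0.65×0.1241 = 0.0807
Bulk density: ρ_b = (1−n)ρ_g + n·ρ_f = 0.9193×2.73 + 0.0807×1.02
       = 2.510 + 0.082 = 2.592 g/cm³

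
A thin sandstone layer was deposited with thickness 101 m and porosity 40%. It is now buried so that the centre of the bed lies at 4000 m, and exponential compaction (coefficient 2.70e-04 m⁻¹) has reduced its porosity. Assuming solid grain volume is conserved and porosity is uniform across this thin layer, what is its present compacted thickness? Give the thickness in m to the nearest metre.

Working in km (1 km = 1000 m; c in km⁻¹ = c in m⁻¹ × 1000):
Porosity at 4 km: φ = 0.4·exp(−0.27×4) = 0.1358
Solid-volume conservation: h(1−φ) = h₀(1−φ₀) ⇒ h = h₀·(1−φ₀)/(1−φ)
h = 0.101 × (1 − 0.4)/(1 − 0.1358) = 0.101 × 0.6943 = 0.0701 km

70 m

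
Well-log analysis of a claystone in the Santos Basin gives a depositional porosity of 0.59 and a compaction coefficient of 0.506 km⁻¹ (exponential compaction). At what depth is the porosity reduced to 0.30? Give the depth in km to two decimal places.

Invert Athy's law: d = ln(n₀/n) / c
d = ln(0.59/0.3) / 0.506 = ln(1.967) / 0.506 = 0.6763 / 0.506 = 1.337 km

1.34 km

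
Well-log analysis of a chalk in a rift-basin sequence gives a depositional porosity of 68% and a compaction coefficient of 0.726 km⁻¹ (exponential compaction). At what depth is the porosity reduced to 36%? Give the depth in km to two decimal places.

0.88 km

Invert Athy's law: d = ln(n₀/n) / k
d = ln(0.68/0.36) / 0.726 = ln(1.889) / 0.726 = 0.6360 / 0.726 = 0.876 km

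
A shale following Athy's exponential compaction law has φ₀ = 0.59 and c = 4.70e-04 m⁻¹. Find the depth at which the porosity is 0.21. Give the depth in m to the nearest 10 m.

2200 m

Working in km (1 km = 1000 m; c in km⁻¹ = c in m⁻¹ × 1000):
Invert Athy's law: z = ln(φ₀/φ) / c
z = ln(0.59/0.21) / 0.47 = ln(2.81) / 0.47 = 1.0330 / 0.47 = 2.198 km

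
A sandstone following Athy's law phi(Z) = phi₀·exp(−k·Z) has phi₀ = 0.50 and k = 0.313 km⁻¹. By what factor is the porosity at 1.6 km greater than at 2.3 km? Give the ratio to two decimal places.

phi(Z₁)/phi(Z₂) = e^(−k·Z₁)/e^(−k·Z₂) = e^{k(Z₂−Z₁)}
= exp(0.313 × 0.7) = exp(0.2191) = 1.2450

1.24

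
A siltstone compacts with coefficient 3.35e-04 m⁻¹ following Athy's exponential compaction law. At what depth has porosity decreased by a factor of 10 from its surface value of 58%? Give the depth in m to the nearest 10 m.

6870 m

Working in km (1 km = 1000 m; c in km⁻¹ = c in m⁻¹ × 1000):
phi/phi₀ = 1/10 ⇒ exp(−c·Z) = 1/10 ⇒ Z = ln(10) / c
Z = 2.3026 / 0.335 = 6.873 km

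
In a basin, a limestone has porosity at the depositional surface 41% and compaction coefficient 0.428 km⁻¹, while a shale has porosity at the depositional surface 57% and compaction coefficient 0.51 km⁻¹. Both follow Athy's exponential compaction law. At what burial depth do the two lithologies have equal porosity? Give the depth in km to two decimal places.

4.02 km

Set phi₀ₐ e^(−cₐd) = phi₀ᵦ e^(−cᵦd) ⇒ ln(phi₀ₐ/phi₀ᵦ) = (cₐ − cᵦ)·d
d = ln(0.41/0.57) / (0.428 − 0.51) = -0.3295 / -0.082 = 4.018 km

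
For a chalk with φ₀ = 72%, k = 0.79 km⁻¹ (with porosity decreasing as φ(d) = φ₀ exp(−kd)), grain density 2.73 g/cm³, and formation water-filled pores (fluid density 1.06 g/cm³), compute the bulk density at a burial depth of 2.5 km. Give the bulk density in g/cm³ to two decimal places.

2.56 g/cm³

Porosity at depth: φ = 0.72·exp(−0.79×2.5) = 0.72×0.1388 = 0.0999
Bulk density: ρ_b = (1−φ)ρ_g + φ·ρ_f = 0.9001×2.73 + 0.0999×1.06
       = 2.457 + 0.106 = 2.563 g/cm³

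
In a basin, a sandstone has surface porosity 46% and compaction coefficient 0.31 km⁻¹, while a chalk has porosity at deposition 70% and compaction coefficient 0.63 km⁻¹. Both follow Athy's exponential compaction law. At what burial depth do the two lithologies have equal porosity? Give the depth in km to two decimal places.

Set phi₀ₐ e^(−cₐd) = phi₀ᵦ e^(−cᵦd) ⇒ ln(phi₀ₐ/phi₀ᵦ) = (cₐ − cᵦ)·d
d = ln(0.46/0.7) / (0.31 − 0.63) = -0.4199 / -0.32 = 1.312 km

1.31 km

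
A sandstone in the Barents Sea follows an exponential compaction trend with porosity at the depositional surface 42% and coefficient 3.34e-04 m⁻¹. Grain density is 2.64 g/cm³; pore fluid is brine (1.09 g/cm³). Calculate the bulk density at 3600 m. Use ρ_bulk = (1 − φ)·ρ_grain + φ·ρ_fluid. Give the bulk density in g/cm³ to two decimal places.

2.44 g/cm³

Working in km (1 km = 1000 m; k in km⁻¹ = k in m⁻¹ × 1000):
Porosity at depth: n = 0.42·exp(−0.334×3.6) = 0.42×0.3005 = 0.1262
Bulk density: ρ_b = (1−n)ρ_g + n·ρ_f = 0.8738×2.64 + 0.1262×1.09
       = 2.307 + 0.138 = 2.444 g/cm³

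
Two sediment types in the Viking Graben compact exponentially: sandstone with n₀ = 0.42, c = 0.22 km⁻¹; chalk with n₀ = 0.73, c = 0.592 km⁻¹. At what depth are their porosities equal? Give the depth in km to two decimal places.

Set n₀ₐ e^(−cₐz) = n₀ᵦ e^(−cᵦz) ⇒ ln(n₀ₐ/n₀ᵦ) = (cₐ − cᵦ)·z
z = ln(0.42/0.73) / (0.22 − 0.592) = -0.5528 / -0.372 = 1.486 km

1.49 km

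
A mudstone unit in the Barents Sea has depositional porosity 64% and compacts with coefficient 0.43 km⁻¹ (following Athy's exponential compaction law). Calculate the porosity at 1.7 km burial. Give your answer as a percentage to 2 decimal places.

30.81%

phi = phi₀·exp(−β·z) = 0.64 × exp(−0.43 × 1.7) = 0.64 × exp(−0.731)
  = 0.64 × 0.4814 = 0.3081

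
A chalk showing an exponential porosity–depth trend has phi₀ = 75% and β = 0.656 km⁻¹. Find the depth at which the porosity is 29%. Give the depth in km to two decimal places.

1.45 km

Invert Athy's law: Z = ln(phi₀/phi) / β
Z = ln(0.75/0.29) / 0.656 = ln(2.586) / 0.656 = 0.9502 / 0.656 = 1.448 km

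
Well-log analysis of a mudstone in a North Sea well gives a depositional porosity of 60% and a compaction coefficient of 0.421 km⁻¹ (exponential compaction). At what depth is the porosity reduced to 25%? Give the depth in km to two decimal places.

Invert Athy's law: z = ln(phi₀/phi) / k
z = ln(0.6/0.25) / 0.421 = ln(2.4) / 0.421 = 0.8755 / 0.421 = 2.079 km

2.08 km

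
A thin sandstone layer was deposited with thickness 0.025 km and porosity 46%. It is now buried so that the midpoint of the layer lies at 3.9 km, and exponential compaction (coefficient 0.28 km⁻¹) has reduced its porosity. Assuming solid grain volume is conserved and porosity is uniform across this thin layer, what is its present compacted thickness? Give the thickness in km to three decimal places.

0.016 km

Porosity at 3.9 km: phi = 0.46·exp(−0.28×3.9) = 0.1544
Solid-volume conservation: h(1−phi) = h₀(1−phi₀) ⇒ h = h₀·(1−phi₀)/(1−phi)
h = 0.025 × (1 − 0.46)/(1 − 0.1544) = 0.025 × 0.6386 = 0.0160 km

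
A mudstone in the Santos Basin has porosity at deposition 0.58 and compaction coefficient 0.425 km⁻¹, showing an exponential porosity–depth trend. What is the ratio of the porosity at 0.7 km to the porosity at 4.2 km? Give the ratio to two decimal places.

4.43

n(d₁)/n(d₂) = e^(−β·d₁)/e^(−β·d₂) = e^{β(d₂−d₁)}
= exp(0.425 × 3.5) = exp(1.488) = 4.4260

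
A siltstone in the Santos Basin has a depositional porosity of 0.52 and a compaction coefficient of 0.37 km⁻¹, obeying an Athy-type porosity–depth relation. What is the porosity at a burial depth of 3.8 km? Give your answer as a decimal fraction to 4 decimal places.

φ = φ₀·exp(−c·d) = 0.52 × exp(−0.37 × 3.8) = 0.52 × exp(−1.406)
  = 0.52 × 0.2451 = 0.1275

0.1275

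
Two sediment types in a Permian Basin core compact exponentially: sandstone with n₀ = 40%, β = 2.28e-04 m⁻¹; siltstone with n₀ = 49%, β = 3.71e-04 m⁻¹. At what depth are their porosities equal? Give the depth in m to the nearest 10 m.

Working in km (1 km = 1000 m; β in km⁻¹ = β in m⁻¹ × 1000):
Set n₀ₐ e^(−βₐd) = n₀ᵦ e^(−βᵦd) ⇒ ln(n₀ₐ/n₀ᵦ) = (βₐ − βᵦ)·d
d = ln(0.4/0.49) / (0.228 − 0.371) = -0.2029 / -0.143 = 1.419 km

1420 m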